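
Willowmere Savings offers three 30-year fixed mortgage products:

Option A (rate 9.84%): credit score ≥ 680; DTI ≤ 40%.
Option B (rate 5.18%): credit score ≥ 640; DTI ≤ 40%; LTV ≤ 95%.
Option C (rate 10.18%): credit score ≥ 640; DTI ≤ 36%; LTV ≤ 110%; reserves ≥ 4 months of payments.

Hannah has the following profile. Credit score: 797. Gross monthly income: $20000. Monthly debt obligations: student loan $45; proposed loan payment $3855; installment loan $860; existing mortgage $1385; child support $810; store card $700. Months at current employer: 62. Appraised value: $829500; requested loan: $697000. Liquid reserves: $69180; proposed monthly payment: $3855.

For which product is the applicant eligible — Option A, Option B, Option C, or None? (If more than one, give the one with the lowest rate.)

Option B

Total debts = (45 + 3,855 + 860 + 1,385 + 810 + 700) = 7,655; DTI = 7,655/20,000 = 38.3%.
LTV = 697,000/829,500 = 84%.
Reserves = 69,180/3,855 = 17.9 months.
Option A: score 797 ≥ 680; DTI 38.3% ≤ 40% → qualifies.
Option B: score 797 ≥ 640; DTI 38.3% ≤ 40%; LTV 84% ≤ 95% → qualifies.
Option C: score 797 ≥ 640; DTI 38.3% > 36%; LTV 84% ≤ 110%; reserves 17.9 ≥ 4 mo → does not qualify.
Qualifying: Option A, Option B. Lowest rate is 5.18% → Option B.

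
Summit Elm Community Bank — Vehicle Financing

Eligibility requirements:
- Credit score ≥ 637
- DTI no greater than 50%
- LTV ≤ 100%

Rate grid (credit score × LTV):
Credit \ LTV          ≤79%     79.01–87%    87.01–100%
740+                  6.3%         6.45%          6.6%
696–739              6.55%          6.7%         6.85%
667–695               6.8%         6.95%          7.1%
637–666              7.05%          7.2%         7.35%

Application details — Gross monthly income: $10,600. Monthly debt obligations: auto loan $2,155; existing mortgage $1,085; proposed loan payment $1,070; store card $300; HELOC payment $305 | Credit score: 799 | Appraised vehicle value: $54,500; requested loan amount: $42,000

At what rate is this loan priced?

6.3%

Credit score 799 ≥ 637; Total monthly debts = (2,155 + 1,085 + 1,070 + 300 + 305) = 4,915. DTI = 4,915/10,600 = 46.4% ≤ 50%
LTV: 42,000 ÷ 54,500 = 77.1%, within 100% cap
Row: 799 falls in 740+. Column: 77.1% falls in ≤79%. Rate = 6.3%.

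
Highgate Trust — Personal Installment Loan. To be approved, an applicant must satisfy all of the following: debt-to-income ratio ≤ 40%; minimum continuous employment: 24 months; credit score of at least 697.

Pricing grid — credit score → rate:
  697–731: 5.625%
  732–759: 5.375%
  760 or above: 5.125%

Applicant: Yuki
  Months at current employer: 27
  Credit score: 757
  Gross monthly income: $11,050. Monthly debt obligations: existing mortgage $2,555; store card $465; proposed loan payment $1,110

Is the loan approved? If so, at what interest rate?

Credit score 757 ≥ 697 (meets minimum)
Employment 27 ≥ 24 months
Total monthly debts = (2,555 + 465 + 1,110) = 4,130. Debt-to-income = 4,130/11,050 = 37.4% — meets 40% limit
All requirements met. Score 757 falls in the 732–759 tier → 5.375%.

Approved at 5.375%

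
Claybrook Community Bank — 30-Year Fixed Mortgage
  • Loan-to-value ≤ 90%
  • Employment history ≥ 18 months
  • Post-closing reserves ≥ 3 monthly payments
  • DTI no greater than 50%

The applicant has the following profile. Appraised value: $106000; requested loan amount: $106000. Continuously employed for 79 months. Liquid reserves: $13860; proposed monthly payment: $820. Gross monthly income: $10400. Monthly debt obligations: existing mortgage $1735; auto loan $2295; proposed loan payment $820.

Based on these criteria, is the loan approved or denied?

LTV: 106,000 ÷ 106,000 = 100%, exceeds 90% cap
Employment 79 ≥ 18 months
Liquid reserves cover 13,860/820 = 16.9 months — ≥ 3 required
Total monthly debts = (1,735 + 2,295 + 820) = 4,850. DTI: 4,850 ÷ 10,400 = 46.6%, within the 50% cap
Fails on LTV.

Denied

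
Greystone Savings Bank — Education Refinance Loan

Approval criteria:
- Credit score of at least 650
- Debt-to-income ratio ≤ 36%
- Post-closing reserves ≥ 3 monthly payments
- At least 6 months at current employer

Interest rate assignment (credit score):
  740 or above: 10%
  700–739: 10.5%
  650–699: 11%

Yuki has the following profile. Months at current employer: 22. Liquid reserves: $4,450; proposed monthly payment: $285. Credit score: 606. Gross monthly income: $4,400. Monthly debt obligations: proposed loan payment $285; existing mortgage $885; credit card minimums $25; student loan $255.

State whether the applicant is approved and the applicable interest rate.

Denied

Credit score 606 < 650 (below minimum)
Reserves: 4,450 ÷ 285 = 15.6 months (meets 3-month minimum)
Total monthly debts = (285 + 885 + 25 + 255) = 1,450. DTI: 1,450 ÷ 4,400 = 33%, within the 36% cap
Employment 22 ≥ 6 months
Not all requirements met → denied.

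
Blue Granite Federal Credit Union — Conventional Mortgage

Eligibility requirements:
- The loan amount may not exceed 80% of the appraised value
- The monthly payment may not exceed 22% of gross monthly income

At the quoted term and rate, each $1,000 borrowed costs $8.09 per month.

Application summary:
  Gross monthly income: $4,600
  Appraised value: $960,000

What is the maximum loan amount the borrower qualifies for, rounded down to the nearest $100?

$125,000

Payment cap: 22% × $4,600 = $1,012/month.
At $8.09 per $1,000, that supports 1,012/8.09 × 1,000 ≈ $125,092 → $125,000.
LTV cap: 80% × $960,000 = $768,000 → $768,000.
Binding constraint: payment-to-income.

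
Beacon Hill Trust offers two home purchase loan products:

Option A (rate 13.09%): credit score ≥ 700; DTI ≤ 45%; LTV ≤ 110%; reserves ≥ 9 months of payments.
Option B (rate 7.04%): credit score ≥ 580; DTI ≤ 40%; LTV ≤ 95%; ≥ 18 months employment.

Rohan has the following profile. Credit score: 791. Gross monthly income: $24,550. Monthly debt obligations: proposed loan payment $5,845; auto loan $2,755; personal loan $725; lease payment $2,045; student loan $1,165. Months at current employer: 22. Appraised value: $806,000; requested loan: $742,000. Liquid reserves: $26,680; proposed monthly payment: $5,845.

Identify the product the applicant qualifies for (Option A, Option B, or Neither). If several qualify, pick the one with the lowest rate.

Neither

Total debts = (5,845 + 2,755 + 725 + 2,045 + 1,165) = 12,535; DTI = 12,535/24,550 = 51.1%.
LTV = 742,000/806,000 = 92.1%.
Reserves = 26,680/5,845 = 4.6 months.
Option A: score 791 ≥ 700; DTI 51.1% > 45%; LTV 92.1% ≤ 110%; reserves 4.6 < 9 mo → does not qualify.
Option B: score 791 ≥ 580; DTI 51.1% > 40%; LTV 92.1% ≤ 95%; employment 22 ≥ 18 mo → does not qualify.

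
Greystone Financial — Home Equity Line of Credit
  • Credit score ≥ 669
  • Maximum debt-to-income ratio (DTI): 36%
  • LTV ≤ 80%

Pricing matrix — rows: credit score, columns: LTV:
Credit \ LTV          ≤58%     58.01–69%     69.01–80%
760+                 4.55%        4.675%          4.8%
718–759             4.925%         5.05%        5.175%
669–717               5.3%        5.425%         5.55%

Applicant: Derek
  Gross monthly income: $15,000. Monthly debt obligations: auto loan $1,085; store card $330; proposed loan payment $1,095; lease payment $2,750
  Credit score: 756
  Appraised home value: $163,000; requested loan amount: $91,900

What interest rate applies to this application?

4.925%

Credit score 756 ≥ 669; Total monthly debts = (1,085 + 330 + 1,095 + 2,750) = 5,260. DTI = 5,260/15,000 = 35.1% ≤ 36%
LTV: 91,900 ÷ 163,000 = 56.4%, within 80% cap
Score 756 is in the 718–759 band; LTV 56.4% is in the ≤58% band → 4.925%.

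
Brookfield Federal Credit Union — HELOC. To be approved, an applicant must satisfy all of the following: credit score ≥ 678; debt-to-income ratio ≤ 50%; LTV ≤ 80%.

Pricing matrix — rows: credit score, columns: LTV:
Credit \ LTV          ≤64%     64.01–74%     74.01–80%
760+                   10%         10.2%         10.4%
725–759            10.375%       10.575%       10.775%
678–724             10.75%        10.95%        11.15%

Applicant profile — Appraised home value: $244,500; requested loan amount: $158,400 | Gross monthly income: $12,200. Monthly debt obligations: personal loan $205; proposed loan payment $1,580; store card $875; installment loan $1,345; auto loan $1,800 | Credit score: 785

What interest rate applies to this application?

10.2%

Credit score 785 ≥ 678; Total monthly debts = (205 + 1,580 + 875 + 1,345 + 1,800) = 5,805. DTI = 5,805/12,200 = 47.6% ≤ 50%
LTV: 158,400 ÷ 244,500 = 64.8%, within 80% cap
Row: 785 falls in 760+. Column: 64.8% falls in 64.01–74%. Rate = 10.2%.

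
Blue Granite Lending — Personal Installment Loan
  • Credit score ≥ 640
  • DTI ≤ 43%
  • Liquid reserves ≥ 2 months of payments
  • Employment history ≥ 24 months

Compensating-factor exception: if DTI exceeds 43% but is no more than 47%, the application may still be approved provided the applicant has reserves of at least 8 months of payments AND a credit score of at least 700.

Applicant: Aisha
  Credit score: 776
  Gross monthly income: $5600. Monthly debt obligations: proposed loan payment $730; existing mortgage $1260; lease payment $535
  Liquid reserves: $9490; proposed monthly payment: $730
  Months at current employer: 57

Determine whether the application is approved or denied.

Approved

Credit score 776 ≥ 640 (meets base)
Total debts = (730 + 1,260 + 535) = 2,525. DTI: 2,525 ÷ 5,600 = 45.1%, over the 43% base limit.
Reserves = 9,490/730 = 13.0 months ≥ 2
Employment 57 ≥ 24 months
DTI 45.1% is within the 43%–47% exception band; checking compensating factors.
Override check — reserves: 13.0 mo (ok); score: 776 (ok).
Both compensating conditions met → exception applies.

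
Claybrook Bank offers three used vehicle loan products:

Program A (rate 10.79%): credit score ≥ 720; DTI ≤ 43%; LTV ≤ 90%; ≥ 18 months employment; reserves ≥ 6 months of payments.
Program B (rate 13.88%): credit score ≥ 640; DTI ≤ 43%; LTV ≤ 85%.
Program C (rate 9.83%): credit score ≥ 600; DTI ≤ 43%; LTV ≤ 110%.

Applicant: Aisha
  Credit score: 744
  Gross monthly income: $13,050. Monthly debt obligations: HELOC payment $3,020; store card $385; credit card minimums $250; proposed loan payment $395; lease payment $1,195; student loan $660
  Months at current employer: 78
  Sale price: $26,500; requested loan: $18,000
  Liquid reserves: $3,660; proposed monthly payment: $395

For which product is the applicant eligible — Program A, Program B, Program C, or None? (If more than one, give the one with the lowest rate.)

None

Total debts = (3,020 + 385 + 250 + 395 + 1,195 + 660) = 5,905; DTI = 5,905/13,050 = 45.2%.
LTV = 18,000/26,500 = 67.9%.
Reserves = 3,660/395 = 9.3 months.
Program A: score 744 ≥ 720; DTI 45.2% > 43%; LTV 67.9% ≤ 90%; employment 78 ≥ 18 mo; reserves 9.3 ≥ 6 mo → does not qualify.
Program B: score 744 ≥ 640; DTI 45.2% > 43%; LTV 67.9% ≤ 85% → does not qualify.
Program C: score 744 ≥ 600; DTI 45.2% > 43%; LTV 67.9% ≤ 110% → does not qualify.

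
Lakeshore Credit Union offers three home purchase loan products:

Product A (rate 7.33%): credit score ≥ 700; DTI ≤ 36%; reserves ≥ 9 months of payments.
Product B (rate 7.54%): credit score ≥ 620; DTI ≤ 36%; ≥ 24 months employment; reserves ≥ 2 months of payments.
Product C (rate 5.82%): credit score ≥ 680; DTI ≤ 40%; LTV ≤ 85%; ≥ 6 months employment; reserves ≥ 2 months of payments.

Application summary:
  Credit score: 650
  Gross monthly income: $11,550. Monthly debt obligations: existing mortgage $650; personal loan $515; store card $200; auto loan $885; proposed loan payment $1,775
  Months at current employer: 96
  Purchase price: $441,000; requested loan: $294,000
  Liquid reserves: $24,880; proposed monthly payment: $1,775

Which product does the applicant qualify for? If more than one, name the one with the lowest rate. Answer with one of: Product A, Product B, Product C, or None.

Total debts = (650 + 515 + 200 + 885 + 1,775) = 4,025; DTI = 4,025/11,550 = 34.8%.
LTV = 294,000/441,000 = 66.7%.
Reserves = 24,880/1,775 = 14.0 months.
Product A: score 650 < 700; DTI 34.8% ≤ 36%; reserves 14.0 ≥ 9 mo → does not qualify.
Product B: score 650 ≥ 620; DTI 34.8% ≤ 36%; employment 96 ≥ 24 mo; reserves 14.0 ≥ 2 mo → qualifies.
Product C: score 650 < 680; DTI 34.8% ≤ 40%; LTV 66.7% ≤ 85%; employment 96 ≥ 6 mo; reserves 14.0 ≥ 2 mo → does not qualify.

Product B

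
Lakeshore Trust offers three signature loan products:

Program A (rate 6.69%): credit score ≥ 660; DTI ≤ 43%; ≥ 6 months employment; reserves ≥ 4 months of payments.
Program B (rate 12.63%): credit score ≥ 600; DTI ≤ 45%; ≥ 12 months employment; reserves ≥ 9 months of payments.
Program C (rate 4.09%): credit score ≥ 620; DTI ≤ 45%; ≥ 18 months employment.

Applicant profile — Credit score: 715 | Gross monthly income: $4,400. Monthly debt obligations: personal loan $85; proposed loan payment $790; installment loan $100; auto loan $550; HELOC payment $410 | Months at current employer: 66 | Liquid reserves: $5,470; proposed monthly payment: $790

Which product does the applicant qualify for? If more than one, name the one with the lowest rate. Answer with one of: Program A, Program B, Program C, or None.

Program C

Total debts = (85 + 790 + 100 + 550 + 410) = 1,935; DTI = 1,935/4,400 = 44%.
Reserves = 5,470/790 = 6.9 months.
Program A: score 715 ≥ 660; DTI 44% > 43%; employment 66 ≥ 6 mo; reserves 6.9 ≥ 4 mo → does not qualify.
Program B: score 715 ≥ 600; DTI 44% ≤ 45%; employment 66 ≥ 12 mo; reserves 6.9 < 9 mo → does not qualify.
Program C: score 715 ≥ 620; DTI 44% ≤ 45%; employment 66 ≥ 18 mo → qualifies.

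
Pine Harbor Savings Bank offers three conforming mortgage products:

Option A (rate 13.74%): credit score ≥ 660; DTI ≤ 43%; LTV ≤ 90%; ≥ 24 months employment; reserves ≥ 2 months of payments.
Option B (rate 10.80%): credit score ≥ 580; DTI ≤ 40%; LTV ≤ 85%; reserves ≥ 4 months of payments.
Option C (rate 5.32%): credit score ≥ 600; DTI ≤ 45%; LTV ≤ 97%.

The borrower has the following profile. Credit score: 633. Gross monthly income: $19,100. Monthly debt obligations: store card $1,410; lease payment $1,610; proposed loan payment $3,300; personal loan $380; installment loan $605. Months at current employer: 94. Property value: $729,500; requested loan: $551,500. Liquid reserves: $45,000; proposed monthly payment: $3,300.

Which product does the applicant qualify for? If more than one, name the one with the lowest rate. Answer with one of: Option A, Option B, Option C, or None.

Option C

Total debts = (1,410 + 1,610 + 3,300 + 380 + 605) = 7,305; DTI = 7,305/19,100 = 38.2%.
LTV = 551,500/729,500 = 75.6%.
Reserves = 45,000/3,300 = 13.6 months.
Option A: score 633 < 660; DTI 38.2% ≤ 43%; LTV 75.6% ≤ 90%; employment 94 ≥ 24 mo; reserves 13.6 ≥ 2 mo → does not qualify.
Option B: score 633 ≥ 580; DTI 38.2% ≤ 40%; LTV 75.6% ≤ 85%; reserves 13.6 ≥ 4 mo → qualifies.
Option C: score 633 ≥ 600; DTI 38.2% ≤ 45%; LTV 75.6% ≤ 97% → qualifies.
Qualifying: Option B, Option C. Lowest rate is 5.32% → Option C.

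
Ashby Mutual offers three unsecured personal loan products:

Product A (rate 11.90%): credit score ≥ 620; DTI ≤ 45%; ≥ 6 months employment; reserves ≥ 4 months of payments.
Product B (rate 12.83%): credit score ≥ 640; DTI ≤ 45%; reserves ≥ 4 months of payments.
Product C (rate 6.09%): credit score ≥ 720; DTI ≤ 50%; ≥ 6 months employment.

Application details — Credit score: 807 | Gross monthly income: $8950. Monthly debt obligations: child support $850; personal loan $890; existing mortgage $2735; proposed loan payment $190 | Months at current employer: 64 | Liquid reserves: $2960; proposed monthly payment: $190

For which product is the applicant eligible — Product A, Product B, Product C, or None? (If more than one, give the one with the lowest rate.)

Total debts = (850 + 890 + 2,735 + 190) = 4,665; DTI = 4,665/8,950 = 52.1%.
Reserves = 2,960/190 = 15.6 months.
Product A: score 807 ≥ 620; DTI 52.1% > 45%; employment 64 ≥ 6 mo; reserves 15.6 ≥ 4 mo → does not qualify.
Product B: score 807 ≥ 640; DTI 52.1% > 45%; reserves 15.6 ≥ 4 mo → does not qualify.
Product C: score 807 ≥ 720; DTI 52.1% > 50%; employment 64 ≥ 6 mo → does not qualify.

None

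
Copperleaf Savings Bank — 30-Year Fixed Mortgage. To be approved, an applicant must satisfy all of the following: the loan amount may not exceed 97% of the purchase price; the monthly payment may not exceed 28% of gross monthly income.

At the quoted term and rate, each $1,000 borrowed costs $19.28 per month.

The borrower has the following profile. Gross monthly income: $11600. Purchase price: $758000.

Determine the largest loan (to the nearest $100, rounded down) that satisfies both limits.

Payment cap: 28% × $11,600 = $3,248/month.
At $19.28 per $1,000, that supports 3,248/19.28 × 1,000 ≈ $168,464 → $168,400.
LTV cap: 97% × $758,000 = $735,260 → $735,200.
Binding constraint: payment-to-income.

$168,400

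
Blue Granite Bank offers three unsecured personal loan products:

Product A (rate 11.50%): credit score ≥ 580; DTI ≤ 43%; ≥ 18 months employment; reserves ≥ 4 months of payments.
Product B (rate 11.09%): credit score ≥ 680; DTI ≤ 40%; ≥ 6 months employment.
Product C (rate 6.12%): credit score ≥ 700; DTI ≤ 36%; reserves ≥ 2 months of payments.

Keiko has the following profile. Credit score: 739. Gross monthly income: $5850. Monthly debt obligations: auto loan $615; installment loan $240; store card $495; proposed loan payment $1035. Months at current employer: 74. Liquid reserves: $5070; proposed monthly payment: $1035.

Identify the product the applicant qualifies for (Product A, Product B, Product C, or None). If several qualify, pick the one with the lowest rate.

Product A

Total debts = (615 + 240 + 495 + 1,035) = 2,385; DTI = 2,385/5,850 = 40.8%.
Reserves = 5,070/1,035 = 4.9 months.
Product A: score 739 ≥ 580; DTI 40.8% ≤ 43%; employment 74 ≥ 18 mo; reserves 4.9 ≥ 4 mo → qualifies.
Product B: score 739 ≥ 680; DTI 40.8% > 40%; employment 74 ≥ 6 mo → does not qualify.
Product C: score 739 ≥ 700; DTI 40.8% > 36%; reserves 4.9 ≥ 2 mo → does not qualify.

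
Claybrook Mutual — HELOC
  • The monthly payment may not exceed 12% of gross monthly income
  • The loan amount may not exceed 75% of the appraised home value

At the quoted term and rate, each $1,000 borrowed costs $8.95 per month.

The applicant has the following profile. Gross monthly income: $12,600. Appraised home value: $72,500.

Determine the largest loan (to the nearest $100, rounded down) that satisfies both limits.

Payment cap: 12% × $12,600 = $1,512/month.
At $8.95 per $1,000, that supports 1,512/8.95 × 1,000 ≈ $168,938 → $168,900.
LTV cap: 75% × $72,500 = $54,375 → $54,300.
Binding constraint: loan-to-value.

$54,300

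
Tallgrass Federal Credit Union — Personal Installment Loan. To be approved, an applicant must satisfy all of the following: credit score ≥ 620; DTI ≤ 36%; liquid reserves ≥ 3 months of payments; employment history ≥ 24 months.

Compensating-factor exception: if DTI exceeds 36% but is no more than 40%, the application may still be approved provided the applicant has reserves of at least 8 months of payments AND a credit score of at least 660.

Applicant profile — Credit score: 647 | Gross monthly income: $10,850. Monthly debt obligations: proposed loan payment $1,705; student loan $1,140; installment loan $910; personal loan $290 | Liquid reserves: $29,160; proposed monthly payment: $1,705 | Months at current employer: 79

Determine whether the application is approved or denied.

Credit score 647 ≥ 620 (meets base)
Total debts = (1,705 + 1,140 + 910 + 290) = 4,045. DTI: 4,045 ÷ 10,850 = 37.3%, over the 36% base limit.
Reserves: 29,160 ÷ 1,705 = 17.1 months (meets 3-month minimum)
Employment 79 ≥ 24 months
DTI 37.3% is within the 36%–40% exception band; checking compensating factors.
Reserves 17.1 ≥ 8 months; credit score 647 < 660.
Override conditions not both satisfied; exception does not apply.

Denied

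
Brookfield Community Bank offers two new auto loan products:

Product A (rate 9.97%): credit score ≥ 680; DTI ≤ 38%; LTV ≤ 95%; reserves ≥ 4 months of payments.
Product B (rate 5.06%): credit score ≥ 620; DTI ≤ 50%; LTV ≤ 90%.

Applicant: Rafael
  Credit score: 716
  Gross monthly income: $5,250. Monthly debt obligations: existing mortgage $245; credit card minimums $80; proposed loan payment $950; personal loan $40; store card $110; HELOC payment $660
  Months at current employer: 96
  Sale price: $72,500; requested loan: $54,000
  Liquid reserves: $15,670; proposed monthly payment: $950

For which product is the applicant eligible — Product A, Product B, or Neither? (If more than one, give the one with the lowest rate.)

Total debts = (245 + 80 + 950 + 40 + 110 + 660) = 2,085; DTI = 2,085/5,250 = 39.7%.
LTV = 54,000/72,500 = 74.5%.
Reserves = 15,670/950 = 16.5 months.
Product A: score 716 ≥ 680; DTI 39.7% > 38%; LTV 74.5% ≤ 95%; reserves 16.5 ≥ 4 mo → does not qualify.
Product B: score 716 ≥ 620; DTI 39.7% ≤ 50%; LTV 74.5% ≤ 90% → qualifies.

Product B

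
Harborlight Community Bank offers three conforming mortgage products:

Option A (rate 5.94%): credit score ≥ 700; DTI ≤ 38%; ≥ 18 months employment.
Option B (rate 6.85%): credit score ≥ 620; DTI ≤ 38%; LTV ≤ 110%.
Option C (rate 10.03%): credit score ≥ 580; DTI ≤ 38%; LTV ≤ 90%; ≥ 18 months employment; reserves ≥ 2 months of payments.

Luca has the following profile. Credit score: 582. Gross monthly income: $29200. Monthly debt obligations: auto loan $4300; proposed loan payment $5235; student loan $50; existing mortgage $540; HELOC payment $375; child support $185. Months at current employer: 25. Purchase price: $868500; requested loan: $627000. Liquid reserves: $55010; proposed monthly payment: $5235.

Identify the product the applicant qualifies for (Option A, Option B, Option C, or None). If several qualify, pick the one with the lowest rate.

Option C

Total debts = (4,300 + 5,235 + 50 + 540 + 375 + 185) = 10,685; DTI = 10,685/29,200 = 36.6%.
LTV = 627,000/868,500 = 72.2%.
Reserves = 55,010/5,235 = 10.5 months.
Option A: score 582 < 700; DTI 36.6% ≤ 38%; employment 25 ≥ 18 mo → does not qualify.
Option B: score 582 < 620; DTI 36.6% ≤ 38%; LTV 72.2% ≤ 110% → does not qualify.
Option C: score 582 ≥ 580; DTI 36.6% ≤ 38%; LTV 72.2% ≤ 90%; employment 25 ≥ 18 mo; reserves 10.5 ≥ 2 mo → qualifies.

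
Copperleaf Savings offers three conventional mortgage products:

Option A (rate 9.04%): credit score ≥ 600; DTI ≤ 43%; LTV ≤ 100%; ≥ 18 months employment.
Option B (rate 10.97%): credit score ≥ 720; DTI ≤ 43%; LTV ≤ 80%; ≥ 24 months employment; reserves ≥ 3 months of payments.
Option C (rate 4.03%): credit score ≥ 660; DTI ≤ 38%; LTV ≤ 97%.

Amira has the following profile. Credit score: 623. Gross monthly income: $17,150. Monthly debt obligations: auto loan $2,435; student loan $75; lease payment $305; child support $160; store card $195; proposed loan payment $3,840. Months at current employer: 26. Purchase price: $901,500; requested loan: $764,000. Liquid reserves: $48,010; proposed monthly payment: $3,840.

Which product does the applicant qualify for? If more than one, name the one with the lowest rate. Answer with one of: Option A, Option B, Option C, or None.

Option A

Total debts = (2,435 + 75 + 305 + 160 + 195 + 3,840) = 7,010; DTI = 7,010/17,150 = 40.9%.
LTV = 764,000/901,500 = 84.7%.
Reserves = 48,010/3,840 = 12.5 months.
Option A: score 623 ≥ 600; DTI 40.9% ≤ 43%; LTV 84.7% ≤ 100%; employment 26 ≥ 18 mo → qualifies.
Option B: score 623 < 720; DTI 40.9% ≤ 43%; LTV 84.7% > 80%; employment 26 ≥ 24 mo; reserves 12.5 ≥ 3 mo → does not qualify.
Option C: score 623 < 660; DTI 40.9% > 38%; LTV 84.7% ≤ 97% → does not qualify.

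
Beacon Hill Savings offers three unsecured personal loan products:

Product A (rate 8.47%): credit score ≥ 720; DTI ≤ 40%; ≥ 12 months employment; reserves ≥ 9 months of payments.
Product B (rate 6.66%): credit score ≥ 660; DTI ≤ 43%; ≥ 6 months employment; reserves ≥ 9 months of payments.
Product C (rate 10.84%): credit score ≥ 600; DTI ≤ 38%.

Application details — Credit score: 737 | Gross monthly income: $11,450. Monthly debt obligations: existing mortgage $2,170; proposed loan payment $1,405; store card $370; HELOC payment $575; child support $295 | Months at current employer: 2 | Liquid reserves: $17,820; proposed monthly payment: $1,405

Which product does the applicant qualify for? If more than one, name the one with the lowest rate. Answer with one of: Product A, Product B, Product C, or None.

None

Total debts = (2,170 + 1,405 + 370 + 575 + 295) = 4,815; DTI = 4,815/11,450 = 42.1%.
Reserves = 17,820/1,405 = 12.7 months.
Product A: score 737 ≥ 720; DTI 42.1% > 40%; employment 2 < 12 mo; reserves 12.7 ≥ 9 mo → does not qualify.
Product B: score 737 ≥ 660; DTI 42.1% ≤ 43%; employment 2 < 6 mo; reserves 12.7 ≥ 9 mo → does not qualify.
Product C: score 737 ≥ 600; DTI 42.1% > 38% → does not qualify.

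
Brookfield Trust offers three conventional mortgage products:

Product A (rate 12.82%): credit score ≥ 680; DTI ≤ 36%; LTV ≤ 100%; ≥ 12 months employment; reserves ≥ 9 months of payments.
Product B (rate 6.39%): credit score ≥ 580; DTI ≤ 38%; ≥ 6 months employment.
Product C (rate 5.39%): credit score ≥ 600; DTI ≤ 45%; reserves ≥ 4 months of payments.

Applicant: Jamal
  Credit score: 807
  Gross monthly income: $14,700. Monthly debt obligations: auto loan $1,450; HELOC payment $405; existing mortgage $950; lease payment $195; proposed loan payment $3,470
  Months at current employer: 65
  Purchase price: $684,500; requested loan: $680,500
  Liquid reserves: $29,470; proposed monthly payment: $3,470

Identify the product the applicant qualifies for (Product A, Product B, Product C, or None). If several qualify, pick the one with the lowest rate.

Product C

Total debts = (1,450 + 405 + 950 + 195 + 3,470) = 6,470; DTI = 6,470/14,700 = 44%.
LTV = 680,500/684,500 = 99.4%.
Reserves = 29,470/3,470 = 8.5 months.
Product A: score 807 ≥ 680; DTI 44% > 36%; LTV 99.4% ≤ 100%; employment 65 ≥ 12 mo; reserves 8.5 < 9 mo → does not qualify.
Product B: score 807 ≥ 580; DTI 44% > 38%; employment 65 ≥ 6 mo → does not qualify.
Product C: score 807 ≥ 600; DTI 44% ≤ 45%; reserves 8.5 ≥ 4 mo → qualifies.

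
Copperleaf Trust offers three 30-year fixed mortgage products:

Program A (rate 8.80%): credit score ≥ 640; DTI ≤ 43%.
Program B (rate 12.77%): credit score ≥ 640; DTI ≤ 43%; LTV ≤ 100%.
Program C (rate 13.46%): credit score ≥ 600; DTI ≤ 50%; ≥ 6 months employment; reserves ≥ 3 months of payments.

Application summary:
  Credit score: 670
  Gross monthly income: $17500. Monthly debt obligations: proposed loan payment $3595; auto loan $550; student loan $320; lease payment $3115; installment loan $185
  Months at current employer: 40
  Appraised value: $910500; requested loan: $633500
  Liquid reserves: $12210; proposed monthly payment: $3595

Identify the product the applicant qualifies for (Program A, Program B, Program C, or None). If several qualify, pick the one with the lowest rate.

Program C

Total debts = (3,595 + 550 + 320 + 3,115 + 185) = 7,765; DTI = 7,765/17,500 = 44.4%.
LTV = 633,500/910,500 = 69.6%.
Reserves = 12,210/3,595 = 3.4 months.
Program A: score 670 ≥ 640; DTI 44.4% > 43% → does not qualify.
Program B: score 670 ≥ 640; DTI 44.4% > 43%; LTV 69.6% ≤ 100% → does not qualify.
Program C: score 670 ≥ 600; DTI 44.4% ≤ 50%; employment 40 ≥ 6 mo; reserves 3.4 ≥ 3 mo → qualifies.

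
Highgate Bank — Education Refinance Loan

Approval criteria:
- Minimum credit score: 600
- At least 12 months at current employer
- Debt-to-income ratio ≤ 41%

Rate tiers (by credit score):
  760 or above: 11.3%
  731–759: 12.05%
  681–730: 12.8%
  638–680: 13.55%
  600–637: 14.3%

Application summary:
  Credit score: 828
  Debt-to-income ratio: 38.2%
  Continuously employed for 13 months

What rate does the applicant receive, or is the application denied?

Credit score 828 ≥ 600 (meets minimum)
Debt-to-income 38.2% vs 41% cap — pass
Employment 13 ≥ 12 months
All requirements met. Score 828 falls in the 760 or above tier → 11.3%.

Approved at 11.3%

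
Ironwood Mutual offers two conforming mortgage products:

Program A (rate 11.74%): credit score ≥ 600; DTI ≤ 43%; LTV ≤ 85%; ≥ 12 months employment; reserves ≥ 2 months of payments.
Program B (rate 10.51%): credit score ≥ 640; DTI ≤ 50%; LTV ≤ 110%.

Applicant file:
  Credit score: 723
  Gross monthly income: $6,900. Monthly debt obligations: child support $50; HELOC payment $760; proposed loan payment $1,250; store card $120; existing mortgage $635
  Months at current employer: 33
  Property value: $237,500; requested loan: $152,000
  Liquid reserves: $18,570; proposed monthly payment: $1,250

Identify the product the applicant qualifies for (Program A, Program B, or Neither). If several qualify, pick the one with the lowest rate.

Program B

Total debts = (50 + 760 + 1,250 + 120 + 635) = 2,815; DTI = 2,815/6,900 = 40.8%.
LTV = 152,000/237,500 = 64%.
Reserves = 18,570/1,250 = 14.9 months.
Program A: score 723 ≥ 600; DTI 40.8% ≤ 43%; LTV 64% ≤ 85%; employment 33 ≥ 12 mo; reserves 14.9 ≥ 2 mo → qualifies.
Program B: score 723 ≥ 640; DTI 40.8% ≤ 50%; LTV 64% ≤ 110% → qualifies.
Qualifying: Program A, Program B. Lowest rate is 10.51% → Program B.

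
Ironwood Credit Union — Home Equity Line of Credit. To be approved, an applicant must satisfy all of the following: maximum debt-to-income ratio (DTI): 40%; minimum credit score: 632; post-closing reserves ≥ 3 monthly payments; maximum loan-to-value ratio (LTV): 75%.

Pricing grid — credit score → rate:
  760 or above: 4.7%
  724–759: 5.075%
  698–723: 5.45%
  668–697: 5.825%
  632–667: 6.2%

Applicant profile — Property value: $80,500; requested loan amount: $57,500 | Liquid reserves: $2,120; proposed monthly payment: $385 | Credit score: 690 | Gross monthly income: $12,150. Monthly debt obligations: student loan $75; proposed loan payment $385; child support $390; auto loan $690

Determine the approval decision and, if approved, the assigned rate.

Credit score 690 ≥ 632 (meets minimum)
Reserves = 2,120/385 = 5.5 months ≥ 3
LTV = 57,500/80,500 = 71.4% ≤ 75%
Total monthly debts = (75 + 385 + 390 + 690) = 1,540. DTI: 1,540 ÷ 12,150 = 12.7%, within the 40% cap
All requirements met. Score 690 falls in the 668–697 tier → 5.825%.

Approved at 5.825%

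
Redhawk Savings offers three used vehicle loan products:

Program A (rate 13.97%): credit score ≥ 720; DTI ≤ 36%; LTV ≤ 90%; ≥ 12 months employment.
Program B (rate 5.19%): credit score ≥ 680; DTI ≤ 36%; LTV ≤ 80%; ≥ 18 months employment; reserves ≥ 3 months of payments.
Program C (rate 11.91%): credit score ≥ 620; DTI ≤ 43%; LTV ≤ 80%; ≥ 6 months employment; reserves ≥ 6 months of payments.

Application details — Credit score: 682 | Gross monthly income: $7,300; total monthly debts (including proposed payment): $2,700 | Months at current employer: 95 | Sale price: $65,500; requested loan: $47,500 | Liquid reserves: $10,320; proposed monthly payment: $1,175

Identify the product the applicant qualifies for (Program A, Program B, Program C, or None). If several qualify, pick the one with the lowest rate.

DTI = 2,700/7,300 = 37%.
LTV = 47,500/65,500 = 72.5%.
Reserves = 10,320/1,175 = 8.8 months.
Program A: score 682 < 720; DTI 37% > 36%; LTV 72.5% ≤ 90%; employment 95 ≥ 12 mo → does not qualify.
Program B: score 682 ≥ 680; DTI 37% > 36%; LTV 72.5% ≤ 80%; employment 95 ≥ 18 mo; reserves 8.8 ≥ 3 mo → does not qualify.
Program C: score 682 ≥ 620; DTI 37% ≤ 43%; LTV 72.5% ≤ 80%; employment 95 ≥ 6 mo; reserves 8.8 ≥ 6 mo → qualifies.

Program C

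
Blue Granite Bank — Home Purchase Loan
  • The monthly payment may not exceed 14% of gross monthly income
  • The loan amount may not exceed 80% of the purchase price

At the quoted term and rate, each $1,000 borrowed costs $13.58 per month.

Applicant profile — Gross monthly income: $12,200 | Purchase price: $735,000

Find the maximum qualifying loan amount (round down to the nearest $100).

Payment cap: 14% × $12,200 = $1,708/month.
At $13.58 per $1,000, that supports 1,708/13.58 × 1,000 ≈ $125,773 → $125,700.
LTV cap: 80% × $735,000 = $588,000 → $588,000.
Binding constraint: payment-to-income.

$125,700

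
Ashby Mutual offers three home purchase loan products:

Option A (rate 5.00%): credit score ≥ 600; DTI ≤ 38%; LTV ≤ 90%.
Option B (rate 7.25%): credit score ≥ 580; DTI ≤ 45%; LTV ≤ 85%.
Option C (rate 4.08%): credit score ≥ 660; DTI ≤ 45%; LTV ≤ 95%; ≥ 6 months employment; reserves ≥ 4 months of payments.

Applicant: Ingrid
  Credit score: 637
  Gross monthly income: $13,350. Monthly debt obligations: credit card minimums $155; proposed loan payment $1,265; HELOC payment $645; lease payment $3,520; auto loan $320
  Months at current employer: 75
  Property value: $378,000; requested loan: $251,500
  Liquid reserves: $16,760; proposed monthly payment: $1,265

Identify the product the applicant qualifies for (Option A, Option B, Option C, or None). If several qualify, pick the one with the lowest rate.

Option B

Total debts = (155 + 1,265 + 645 + 3,520 + 320) = 5,905; DTI = 5,905/13,350 = 44.2%.
LTV = 251,500/378,000 = 66.5%.
Reserves = 16,760/1,265 = 13.2 months.
Option A: score 637 ≥ 600; DTI 44.2% > 38%; LTV 66.5% ≤ 90% → does not qualify.
Option B: score 637 ≥ 580; DTI 44.2% ≤ 45%; LTV 66.5% ≤ 85% → qualifies.
Option C: score 637 < 660; DTI 44.2% ≤ 45%; LTV 66.5% ≤ 95%; employment 75 ≥ 6 mo; reserves 13.2 ≥ 4 mo → does not qualify.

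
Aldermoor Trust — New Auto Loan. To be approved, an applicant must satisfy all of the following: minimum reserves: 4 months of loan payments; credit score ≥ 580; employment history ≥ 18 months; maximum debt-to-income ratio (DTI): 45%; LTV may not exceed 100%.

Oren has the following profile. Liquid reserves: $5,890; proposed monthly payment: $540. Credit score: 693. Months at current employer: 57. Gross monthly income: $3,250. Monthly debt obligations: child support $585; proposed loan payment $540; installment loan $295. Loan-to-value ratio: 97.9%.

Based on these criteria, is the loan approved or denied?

Reserves = 5,890/540 = 10.9 months ≥ 4
Credit score 693 ≥ 580 (meets)
Employment 57 ≥ 18 months
Total monthly debts = (585 + 540 + 295) = 1,420. Debt-to-income = 1,420/3,250 = 43.7% — meets 45% limit
LTV 97.9% — within 100%
All criteria satisfied.

Approved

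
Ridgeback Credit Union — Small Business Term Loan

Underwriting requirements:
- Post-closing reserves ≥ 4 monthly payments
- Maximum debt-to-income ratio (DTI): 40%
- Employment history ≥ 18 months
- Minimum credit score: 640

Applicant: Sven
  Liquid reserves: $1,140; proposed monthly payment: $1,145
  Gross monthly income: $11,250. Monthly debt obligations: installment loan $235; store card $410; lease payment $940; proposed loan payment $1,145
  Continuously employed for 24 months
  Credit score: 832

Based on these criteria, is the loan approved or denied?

Reserves: 1,140 ÷ 1,145 = 1.0 months (below 4-month minimum)
Total monthly debts = (235 + 410 + 940 + 1,145) = 2,730. Debt-to-income = 2,730/11,250 = 24.3% — meets 40% limit
Employment 24 ≥ 18 months
Credit score 832 ≥ 640 (meets)
Fails on reserves.

Denied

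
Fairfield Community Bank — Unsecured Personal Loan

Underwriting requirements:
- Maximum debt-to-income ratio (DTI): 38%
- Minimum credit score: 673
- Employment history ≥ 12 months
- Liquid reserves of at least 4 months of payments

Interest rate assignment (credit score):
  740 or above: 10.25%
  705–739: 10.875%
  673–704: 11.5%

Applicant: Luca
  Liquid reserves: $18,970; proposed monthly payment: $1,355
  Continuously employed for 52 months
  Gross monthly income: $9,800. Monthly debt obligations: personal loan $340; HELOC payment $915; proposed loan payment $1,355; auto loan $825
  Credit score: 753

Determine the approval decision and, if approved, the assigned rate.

Credit score 753 ≥ 673 (meets minimum)
Total monthly debts = (340 + 915 + 1,355 + 825) = 3,435. DTI: 3,435 ÷ 9,800 = 35.1%, within the 38% cap
Reserves: 18,970 ÷ 1,355 = 14.0 months (meets 4-month minimum)
Employment 52 ≥ 12 months
All requirements met. Score 753 falls in the 740 or above tier → 10.25%.

Approved at 10.25%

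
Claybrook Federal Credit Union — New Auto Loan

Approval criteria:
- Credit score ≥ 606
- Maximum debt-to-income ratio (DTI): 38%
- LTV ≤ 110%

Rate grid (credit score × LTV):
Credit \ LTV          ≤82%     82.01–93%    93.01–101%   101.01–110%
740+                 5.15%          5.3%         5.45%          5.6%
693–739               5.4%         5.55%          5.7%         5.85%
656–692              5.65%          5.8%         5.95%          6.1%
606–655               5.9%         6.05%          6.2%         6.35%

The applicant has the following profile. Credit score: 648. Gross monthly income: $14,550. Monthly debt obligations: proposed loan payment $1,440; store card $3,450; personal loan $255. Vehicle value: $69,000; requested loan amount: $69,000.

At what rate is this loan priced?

6.2%

Credit score 648 ≥ 606; Total monthly debts = (1,440 + 3,450 + 255) = 5,145. Debt-to-income = 5,145/14,550 = 35.4% — meets 38% limit
LTV: 69,000 ÷ 69,000 = 100%, within 110% cap
Score 648 is in the 606–655 band; LTV 100% is in the 93.01–101% band → 6.2%.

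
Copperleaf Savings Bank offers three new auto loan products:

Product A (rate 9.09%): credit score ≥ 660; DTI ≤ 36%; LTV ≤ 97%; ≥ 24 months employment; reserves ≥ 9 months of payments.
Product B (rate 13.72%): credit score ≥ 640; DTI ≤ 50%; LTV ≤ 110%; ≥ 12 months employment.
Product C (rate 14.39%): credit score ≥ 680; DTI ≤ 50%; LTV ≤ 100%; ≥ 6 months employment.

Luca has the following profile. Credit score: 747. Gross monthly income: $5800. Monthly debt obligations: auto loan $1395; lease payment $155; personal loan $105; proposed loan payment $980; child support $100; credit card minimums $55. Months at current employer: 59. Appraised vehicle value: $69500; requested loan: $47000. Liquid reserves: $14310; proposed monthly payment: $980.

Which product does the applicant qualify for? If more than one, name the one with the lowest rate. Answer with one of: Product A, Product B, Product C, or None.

Total debts = (1,395 + 155 + 105 + 980 + 100 + 55) = 2,790; DTI = 2,790/5,800 = 48.1%.
LTV = 47,000/69,500 = 67.6%.
Reserves = 14,310/980 = 14.6 months.
Product A: score 747 ≥ 660; DTI 48.1% > 36%; LTV 67.6% ≤ 97%; employment 59 ≥ 24 mo; reserves 14.6 ≥ 9 mo → does not qualify.
Product B: score 747 ≥ 640; DTI 48.1% ≤ 50%; LTV 67.6% ≤ 110%; employment 59 ≥ 12 mo → qualifies.
Product C: score 747 ≥ 680; DTI 48.1% ≤ 50%; LTV 67.6% ≤ 100%; employment 59 ≥ 6 mo → qualifies.
Qualifying: Product B, Product C. Lowest rate is 13.72% → Product B.

Product B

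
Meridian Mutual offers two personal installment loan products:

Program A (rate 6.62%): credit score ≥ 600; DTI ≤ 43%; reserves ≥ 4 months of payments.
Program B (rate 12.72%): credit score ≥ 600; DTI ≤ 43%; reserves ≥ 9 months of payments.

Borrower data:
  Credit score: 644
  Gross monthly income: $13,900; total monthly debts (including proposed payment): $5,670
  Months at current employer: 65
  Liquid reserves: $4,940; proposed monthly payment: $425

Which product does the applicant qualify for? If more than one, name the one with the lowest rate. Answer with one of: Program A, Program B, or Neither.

Program A

DTI = 5,670/13,900 = 40.8%.
Reserves = 4,940/425 = 11.6 months.
Program A: score 644 ≥ 600; DTI 40.8% ≤ 43%; reserves 11.6 ≥ 4 mo → qualifies.
Program B: score 644 ≥ 600; DTI 40.8% ≤ 43%; reserves 11.6 ≥ 9 mo → qualifies.
Qualifying: Program A, Program B. Lowest rate is 6.62% → Program A.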